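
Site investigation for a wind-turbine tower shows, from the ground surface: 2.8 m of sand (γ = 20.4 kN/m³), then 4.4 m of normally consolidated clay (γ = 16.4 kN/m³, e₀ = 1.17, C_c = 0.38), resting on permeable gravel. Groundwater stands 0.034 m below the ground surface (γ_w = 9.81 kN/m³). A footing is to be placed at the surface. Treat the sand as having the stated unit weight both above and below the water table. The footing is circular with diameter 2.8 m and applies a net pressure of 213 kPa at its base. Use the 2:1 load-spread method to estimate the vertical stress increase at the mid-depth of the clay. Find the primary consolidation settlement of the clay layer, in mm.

Mid-depth of clay below the ground surface: z = 2.8 + 4.4/2 = 5 m.
Total vertical stress at mid-clay: σ_v = 20.4×2.8 + 16.4×2.2 = 93.2 kPa.
Pore pressure: u = 9.81×(5 − 0.034) = 48.716 kPa.
Initial effective stress: σ'_0 = σ_v − u = 93.2 − 48.716 = 44.484 kPa.
Stress increase at mid-clay by the 2:1 spreading method:
Δσ ≈ qD²/(D+z)² = 213×2.8²/(2.8+5)² = 27.448 kPa
Final effective stress: σ'_f = σ'_0 + Δσ = 44.484 + 27.448 = 71.932 kPa.
Normally consolidated clay, so the full stress increment lies on the virgin compression line:
S_c = C_c·H/(1+e₀)·log₁₀(σ'_f/σ'_0) = 0.38×4.4/(1+1.17)×log₁₀(71.932/44.484)
    = 0.77051 × 0.20872 = 0.1608 m

S_c ≈ 161 mm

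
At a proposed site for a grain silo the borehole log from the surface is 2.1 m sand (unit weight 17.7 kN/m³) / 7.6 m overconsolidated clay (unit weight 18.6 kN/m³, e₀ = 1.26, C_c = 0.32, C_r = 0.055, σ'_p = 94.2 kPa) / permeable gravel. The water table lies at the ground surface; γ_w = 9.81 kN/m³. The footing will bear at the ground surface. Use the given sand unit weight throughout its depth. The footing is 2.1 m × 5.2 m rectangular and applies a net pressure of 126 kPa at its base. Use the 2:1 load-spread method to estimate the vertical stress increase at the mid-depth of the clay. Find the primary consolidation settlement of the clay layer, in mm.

Mid-depth of clay below the ground surface: z = 2.1 + 7.6/2 = 5.9 m.
Total vertical stress at mid-clay: σ_v = 17.7×2.1 + 18.6×3.8 = 107.85 kPa.
Pore pressure: u = 9.81×(5.9 − 0) = 57.879 kPa.
Initial effective stress: σ'_0 = σ_v − u = 107.85 − 57.879 = 49.971 kPa.
Stress increase at mid-clay by the 2:1 spreading method:
Δσ = qBL/((B+z)(L+z)) = 126×2.1×5.2/((2.1+5.9)(5.2+5.9)) = 15.495 kPa
Final effective stress: σ'_f = 49.971 + 15.495 = 65.466 kPa.
σ'_f = 65.466 ≤ σ'_p = 94.2 kPa, so the clay remains overconsolidated and only the recompression index applies:
S_c = C_r·H/(1+e₀)·log₁₀(σ'_f/σ'_0) = 0.055×7.6/2.26×log₁₀(65.466/49.971)
    = 0.18495 × 0.1173 = 0.0217 m

S_c ≈ 21.7 mm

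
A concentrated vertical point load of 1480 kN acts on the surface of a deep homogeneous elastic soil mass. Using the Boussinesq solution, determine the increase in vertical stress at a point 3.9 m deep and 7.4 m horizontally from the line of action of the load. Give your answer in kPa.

Boussinesq vertical stress below a point load on an elastic half-space:
Δσ_z = 3P/(2πz²) · [1 + (r/z)²]^(−5/2)
r/z = 7.4/3.9 = 1.8974; [1+(r/z)²]^(−5/2) = 0.022031.
Δσ_z = 3×1480/(2π×3.9²) × 0.022031 = 46.459 × 0.022031 = 1.024 kPa

Δσ_z ≈ 1.02 kPa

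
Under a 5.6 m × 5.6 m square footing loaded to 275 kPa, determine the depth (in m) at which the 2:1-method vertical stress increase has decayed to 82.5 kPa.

2:1 spreading — at depth z the loaded area has grown by z in each plan dimension:
qB²/(B+z)² = Δσ_z ⇒ z = B(√(q/Δσ_z) − 1) = 5.6×(√(275/82.5) − 1) = 4.624 m

z ≈ 4.62 m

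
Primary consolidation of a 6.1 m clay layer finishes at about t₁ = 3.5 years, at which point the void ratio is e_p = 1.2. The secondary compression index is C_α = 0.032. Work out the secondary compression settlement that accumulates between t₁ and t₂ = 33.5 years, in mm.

Secondary compression: S_s = C_α·H/(1+e_p)·log₁₀(t₂/t₁)
S_s = 0.032×6.1/(1+1.2)×log₁₀(33.5/3.5)
    = 0.08873 × 0.981 = 0.08704 m

S_s ≈ 87 mm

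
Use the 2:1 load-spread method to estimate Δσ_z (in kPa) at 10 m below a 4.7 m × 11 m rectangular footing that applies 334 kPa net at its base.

By the 2:1 method the load spreads at 1 horizontal : 2 vertical, so at depth z the loaded area has grown by z in each plan dimension:
Δσ = qBL/((B+z)(L+z)) = 334×4.7×11/((4.7+10)(11+10)) = 55.937 kPa

Δσ_z ≈ 55.9 kPa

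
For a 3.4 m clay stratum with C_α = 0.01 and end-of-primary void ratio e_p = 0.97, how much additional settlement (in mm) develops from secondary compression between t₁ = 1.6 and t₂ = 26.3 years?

Secondary compression: S_s = C_α·H/(1+e_p)·log₁₀(t₂/t₁)
S_s = 0.01×3.4/(1+0.97)×log₁₀(26.3/1.6)
    = 0.01726 × 1.216 = 0.02098 m

S_s ≈ 21 mm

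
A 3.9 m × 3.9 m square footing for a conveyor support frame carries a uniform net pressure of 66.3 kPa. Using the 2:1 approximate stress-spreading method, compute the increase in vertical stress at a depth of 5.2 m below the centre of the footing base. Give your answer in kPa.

Δσ_z ≈ 12.2 kPa

By the 2:1 method the load spreads at 1 horizontal : 2 vertical, so at depth z the loaded area has grown by z in each plan dimension:
Δσ = qBL/((B+z)(L+z)) = 66.3×3.9×3.9/((3.9+5.2)(3.9+5.2)) = 12.178 kPa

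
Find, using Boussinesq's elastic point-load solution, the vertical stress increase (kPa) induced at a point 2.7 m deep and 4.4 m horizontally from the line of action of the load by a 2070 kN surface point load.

Boussinesq vertical stress below a point load on an elastic half-space:
Δσ_z = 3P/(2πz²) · [1 + (r/z)²]^(−5/2)
r/z = 4.4/2.7 = 1.6296; [1+(r/z)²]^(−5/2) = 0.039136.
Δσ_z = 3×2070/(2π×2.7²) × 0.039136 = 135.58 × 0.039136 = 5.306 kPa

Δσ_z ≈ 5.31 kPa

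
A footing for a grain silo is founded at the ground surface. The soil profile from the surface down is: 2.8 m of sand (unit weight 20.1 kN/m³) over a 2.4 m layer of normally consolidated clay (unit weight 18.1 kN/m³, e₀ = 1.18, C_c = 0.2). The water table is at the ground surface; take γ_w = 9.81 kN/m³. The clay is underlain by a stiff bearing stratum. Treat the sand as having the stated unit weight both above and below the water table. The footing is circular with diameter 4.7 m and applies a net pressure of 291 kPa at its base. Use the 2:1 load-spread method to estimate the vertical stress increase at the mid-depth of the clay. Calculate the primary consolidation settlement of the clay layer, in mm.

S_c ≈ 111 mm

Mid-depth of clay below the ground surface: z = 2.8 + 2.4/2 = 4 m.
Total vertical stress at mid-clay: σ_v = 20.1×2.8 + 18.1×1.2 = 78 kPa.
Pore pressure: u = 9.81×(4 − 0) = 39.24 kPa.
Initial effective stress: σ'_0 = σ_v − u = 78 − 39.24 = 38.76 kPa.
Stress increase at mid-clay by the 2:1 spreading method:
Δσ ≈ qD²/(D+z)² = 291×4.7²/(4.7+4)² = 84.928 kPa
Final effective stress: σ'_f = σ'_0 + Δσ = 38.76 + 84.928 = 123.69 kPa.
Normally consolidated clay, so the full stress increment lies on the virgin compression line:
S_c = C_c·H/(1+e₀)·log₁₀(σ'_f/σ'_0) = 0.2×2.4/(1+1.18)×log₁₀(123.69/38.76)
    = 0.22018 × 0.50395 = 0.111 m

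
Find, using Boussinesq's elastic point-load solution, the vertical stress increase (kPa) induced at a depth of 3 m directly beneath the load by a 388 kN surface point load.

Δσ_z ≈ 20.6 kPa

Boussinesq vertical stress below a point load on an elastic half-space:
Δσ_z = 3P/(2πz²) · [1 + (r/z)²]^(−5/2)
r/z = 0/3 = 0; [1+(r/z)²]^(−5/2) = 1.
Δσ_z = 3×388/(2π×3²) × 1 = 20.584 × 1 = 20.58 kPa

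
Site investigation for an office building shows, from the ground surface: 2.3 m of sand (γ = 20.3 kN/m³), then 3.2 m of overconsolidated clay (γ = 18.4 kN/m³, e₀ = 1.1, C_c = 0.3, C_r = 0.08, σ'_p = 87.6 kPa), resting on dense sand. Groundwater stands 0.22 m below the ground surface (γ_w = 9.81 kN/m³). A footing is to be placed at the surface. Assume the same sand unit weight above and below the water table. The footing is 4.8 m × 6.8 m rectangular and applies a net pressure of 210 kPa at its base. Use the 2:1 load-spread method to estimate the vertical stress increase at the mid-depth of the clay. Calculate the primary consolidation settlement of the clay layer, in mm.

S_c ≈ 93.2 mm

Mid-depth of clay below the ground surface: z = 2.3 + 3.2/2 = 3.9 m.
Total vertical stress at mid-clay: σ_v = 20.3×2.3 + 18.4×1.6 = 76.13 kPa.
Pore pressure: u = 9.81×(3.9 − 0.22) = 36.101 kPa.
Initial effective stress: σ'_0 = σ_v − u = 76.13 − 36.101 = 40.029 kPa.
Stress increase at mid-clay by the 2:1 spreading method:
Δσ = qBL/((B+z)(L+z)) = 210×4.8×6.8/((4.8+3.9)(6.8+3.9)) = 73.632 kPa
Final effective stress: σ'_f = 40.029 + 73.632 = 113.66 kPa.
σ'_f = 113.66 > σ'_p = 87.6 kPa, so the stress path crosses the preconsolidation pressure — recompression up to σ'_p, then virgin compression beyond:
S_c = H/(1+e₀)·[C_r·log₁₀(σ'_p/σ'_0) + C_c·log₁₀(σ'_f/σ'_p)]
    = 3.2/2.1 × [0.08×log₁₀(87.6/40.029) + 0.3×log₁₀(113.66/87.6)]
    = 1.5238 × [0.02721 + 0.033931] = 0.09317 m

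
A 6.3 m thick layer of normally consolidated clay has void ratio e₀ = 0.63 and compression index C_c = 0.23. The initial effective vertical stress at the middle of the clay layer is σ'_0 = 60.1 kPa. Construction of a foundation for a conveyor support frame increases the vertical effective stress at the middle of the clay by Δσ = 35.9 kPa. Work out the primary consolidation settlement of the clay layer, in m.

Final effective stress: σ'_f = σ'_0 + Δσ = 60.1 + 35.9 = 96 kPa.
Normally consolidated clay, so the full stress increment lies on the virgin compression line:
S_c = C_c·H/(1+e₀)·log₁₀(σ'_f/σ'_0) = 0.23×6.3/(1+0.63)×log₁₀(96/60.1)
    = 0.88896 × 0.2034 = 0.1808 m

S_c ≈ 0.181 m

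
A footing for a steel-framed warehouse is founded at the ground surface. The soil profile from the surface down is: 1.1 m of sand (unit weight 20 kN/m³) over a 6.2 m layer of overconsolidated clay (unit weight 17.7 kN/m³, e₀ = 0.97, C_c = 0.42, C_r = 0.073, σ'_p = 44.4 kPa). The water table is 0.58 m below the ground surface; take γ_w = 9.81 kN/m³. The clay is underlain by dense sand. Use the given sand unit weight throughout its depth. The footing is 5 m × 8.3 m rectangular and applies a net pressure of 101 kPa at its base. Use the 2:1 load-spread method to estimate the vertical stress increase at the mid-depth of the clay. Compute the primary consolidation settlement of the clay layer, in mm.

Mid-depth of clay below the ground surface: z = 1.1 + 6.2/2 = 4.2 m.
Total vertical stress at mid-clay: σ_v = 20×1.1 + 17.7×3.1 = 76.87 kPa.
Pore pressure: u = 9.81×(4.2 − 0.58) = 35.512 kPa.
Initial effective stress: σ'_0 = σ_v − u = 76.87 − 35.512 = 41.358 kPa.
Stress increase at mid-clay by the 2:1 spreading method:
Δσ = qBL/((B+z)(L+z)) = 101×5×8.3/((5+4.2)(8.3+4.2)) = 36.448 kPa
Final effective stress: σ'_f = 41.358 + 36.448 = 77.806 kPa.
σ'_f = 77.806 > σ'_p = 44.4 kPa, so the stress path crosses the preconsolidation pressure — recompression up to σ'_p, then virgin compression beyond:
S_c = H/(1+e₀)·[C_r·log₁₀(σ'_p/σ'_0) + C_c·log₁₀(σ'_f/σ'_p)]
    = 6.2/1.97 × [0.073×log₁₀(44.4/41.358) + 0.42×log₁₀(77.806/44.4)]
    = 3.1472 × [0.0022501 + 0.10232] = 0.3291 m

S_c ≈ 329 mm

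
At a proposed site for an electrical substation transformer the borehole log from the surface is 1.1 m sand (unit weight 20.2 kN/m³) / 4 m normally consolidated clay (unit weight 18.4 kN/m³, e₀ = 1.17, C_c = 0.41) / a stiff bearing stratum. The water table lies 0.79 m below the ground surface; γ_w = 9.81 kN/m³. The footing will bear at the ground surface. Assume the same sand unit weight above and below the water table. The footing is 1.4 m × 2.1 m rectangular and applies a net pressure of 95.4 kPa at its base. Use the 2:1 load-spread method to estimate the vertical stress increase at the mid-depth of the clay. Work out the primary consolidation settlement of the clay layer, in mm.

Mid-depth of clay below the ground surface: z = 1.1 + 4/2 = 3.1 m.
Total vertical stress at mid-clay: σ_v = 20.2×1.1 + 18.4×2 = 59.02 kPa.
Pore pressure: u = 9.81×(3.1 − 0.79) = 22.661 kPa.
Initial effective stress: σ'_0 = σ_v − u = 59.02 − 22.661 = 36.359 kPa.
Stress increase at mid-clay by the 2:1 spreading method:
Δσ = qBL/((B+z)(L+z)) = 95.4×1.4×2.1/((1.4+3.1)(2.1+3.1)) = 11.986 kPa
Final effective stress: σ'_f = σ'_0 + Δσ = 36.359 + 11.986 = 48.345 kPa.
Normally consolidated clay, so the full stress increment lies on the virgin compression line:
S_c = C_c·H/(1+e₀)·log₁₀(σ'_f/σ'_0) = 0.41×4/(1+1.17)×log₁₀(48.345/36.359)
    = 0.75576 × 0.12374 = 0.09352 m

S_c ≈ 93.5 mm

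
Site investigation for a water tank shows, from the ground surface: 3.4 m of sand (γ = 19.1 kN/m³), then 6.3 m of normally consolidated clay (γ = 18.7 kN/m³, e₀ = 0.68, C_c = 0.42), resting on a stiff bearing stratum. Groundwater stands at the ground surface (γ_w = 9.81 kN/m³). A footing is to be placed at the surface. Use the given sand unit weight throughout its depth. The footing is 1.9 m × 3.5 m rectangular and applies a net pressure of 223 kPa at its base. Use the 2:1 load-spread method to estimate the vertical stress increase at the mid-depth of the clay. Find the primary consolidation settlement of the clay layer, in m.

Mid-depth of clay below the ground surface: z = 3.4 + 6.3/2 = 6.55 m.
Total vertical stress at mid-clay: σ_v = 19.1×3.4 + 18.7×3.15 = 123.84 kPa.
Pore pressure: u = 9.81×(6.55 − 0) = 64.255 kPa.
Initial effective stress: σ'_0 = σ_v − u = 123.84 − 64.255 = 59.585 kPa.
Stress increase at mid-clay by the 2:1 spreading method:
Δσ = qBL/((B+z)(L+z)) = 223×1.9×3.5/((1.9+6.55)(3.5+6.55)) = 17.462 kPa
Final effective stress: σ'_f = σ'_0 + Δσ = 59.585 + 17.462 = 77.047 kPa.
Normally consolidated clay, so the full stress increment lies on the virgin compression line:
S_c = C_c·H/(1+e₀)·log₁₀(σ'_f/σ'_0) = 0.42×6.3/(1+0.68)×log₁₀(77.047/59.585)
    = 1.575 × 0.11162 = 0.1758 m

S_c ≈ 0.176 m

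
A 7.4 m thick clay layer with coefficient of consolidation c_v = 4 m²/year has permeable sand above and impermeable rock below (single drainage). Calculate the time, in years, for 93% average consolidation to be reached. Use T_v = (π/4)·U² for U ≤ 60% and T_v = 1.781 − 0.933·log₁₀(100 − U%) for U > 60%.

Drainage path length: H_d = H = 7.4 m (single drainage).
U > 60%: T_v = 1.781 − 0.933·log₁₀(100 − 93) = 0.99252.
t = T_v·H_d²/c_v = 0.99252×7.4²/4 = 13.59 years.

t ≈ 13.6 years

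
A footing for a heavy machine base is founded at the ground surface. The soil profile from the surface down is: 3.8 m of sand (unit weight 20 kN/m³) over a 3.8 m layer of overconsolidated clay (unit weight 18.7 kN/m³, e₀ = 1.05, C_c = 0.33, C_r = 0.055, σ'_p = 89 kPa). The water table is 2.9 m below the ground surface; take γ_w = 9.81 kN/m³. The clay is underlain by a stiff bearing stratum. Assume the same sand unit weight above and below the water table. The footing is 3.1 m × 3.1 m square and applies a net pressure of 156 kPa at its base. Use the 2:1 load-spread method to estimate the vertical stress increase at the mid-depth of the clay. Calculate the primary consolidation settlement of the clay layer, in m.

S_c ≈ 0.0424 m

Mid-depth of clay below the ground surface: z = 3.8 + 3.8/2 = 5.7 m.
Total vertical stress at mid-clay: σ_v = 20×3.8 + 18.7×1.9 = 111.53 kPa.
Pore pressure: u = 9.81×(5.7 − 2.9) = 27.468 kPa.
Initial effective stress: σ'_0 = σ_v − u = 111.53 − 27.468 = 84.062 kPa.
Stress increase at mid-clay by the 2:1 spreading method:
Δσ = qBL/((B+z)(L+z)) = 156×3.1×3.1/((3.1+5.7)(3.1+5.7)) = 19.359 kPa
Final effective stress: σ'_f = 84.062 + 19.359 = 103.42 kPa.
σ'_f = 103.42 > σ'_p = 89 kPa, so the stress path crosses the preconsolidation pressure — recompression up to σ'_p, then virgin compression beyond:
S_c = H/(1+e₀)·[C_r·log₁₀(σ'_p/σ'_0) + C_c·log₁₀(σ'_f/σ'_p)]
    = 3.8/2.05 × [0.055×log₁₀(89/84.062) + 0.33×log₁₀(103.42/89)]
    = 1.8537 × [0.0013635 + 0.021521] = 0.04242 m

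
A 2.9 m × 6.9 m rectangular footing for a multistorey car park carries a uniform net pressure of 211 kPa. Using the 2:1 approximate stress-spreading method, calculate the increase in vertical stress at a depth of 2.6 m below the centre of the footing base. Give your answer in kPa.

Δσ_z ≈ 80.8 kPa

By the 2:1 method the load spreads at 1 horizontal : 2 vertical, so at depth z the loaded area has grown by z in each plan dimension:
Δσ = qBL/((B+z)(L+z)) = 211×2.9×6.9/((2.9+2.6)(6.9+2.6)) = 80.806 kPa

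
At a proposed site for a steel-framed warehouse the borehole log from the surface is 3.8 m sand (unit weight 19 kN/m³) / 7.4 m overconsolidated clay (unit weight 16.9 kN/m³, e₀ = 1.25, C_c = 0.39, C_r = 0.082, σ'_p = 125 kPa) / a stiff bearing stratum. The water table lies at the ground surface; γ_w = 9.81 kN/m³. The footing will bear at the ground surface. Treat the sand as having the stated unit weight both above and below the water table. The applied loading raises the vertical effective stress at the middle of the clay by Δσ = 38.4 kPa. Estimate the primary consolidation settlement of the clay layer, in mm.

Mid-depth of clay below the ground surface: z = 3.8 + 7.4/2 = 7.5 m.
Total vertical stress at mid-clay: σ_v = 19×3.8 + 16.9×3.7 = 134.73 kPa.
Pore pressure: u = 9.81×(7.5 − 0) = 73.575 kPa.
Initial effective stress: σ'_0 = σ_v − u = 134.73 − 73.575 = 61.155 kPa.
Final effective stress: σ'_f = 61.155 + 38.4 = 99.555 kPa.
σ'_f = 99.555 ≤ σ'_p = 125 kPa, so the clay remains overconsolidated and only the recompression index applies:
S_c = C_r·H/(1+e₀)·log₁₀(σ'_f/σ'_0) = 0.082×7.4/2.25×log₁₀(99.555/61.155)
    = 0.26969 × 0.21163 = 0.05707 m

S_c ≈ 57.1 mm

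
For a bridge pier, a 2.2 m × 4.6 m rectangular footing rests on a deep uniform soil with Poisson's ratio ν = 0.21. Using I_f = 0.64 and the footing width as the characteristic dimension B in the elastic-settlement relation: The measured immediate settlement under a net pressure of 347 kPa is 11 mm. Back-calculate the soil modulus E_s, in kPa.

E_s ≈ 42500 kPa

S_e = q·B·(1−ν²)/E_s · I_f  ⇒  E_s = q·B·(1−ν²)·I_f / S_e.
E_s = 347 × 2.2 × 0.9559 × 0.64 / 0.011 = 42460 kPa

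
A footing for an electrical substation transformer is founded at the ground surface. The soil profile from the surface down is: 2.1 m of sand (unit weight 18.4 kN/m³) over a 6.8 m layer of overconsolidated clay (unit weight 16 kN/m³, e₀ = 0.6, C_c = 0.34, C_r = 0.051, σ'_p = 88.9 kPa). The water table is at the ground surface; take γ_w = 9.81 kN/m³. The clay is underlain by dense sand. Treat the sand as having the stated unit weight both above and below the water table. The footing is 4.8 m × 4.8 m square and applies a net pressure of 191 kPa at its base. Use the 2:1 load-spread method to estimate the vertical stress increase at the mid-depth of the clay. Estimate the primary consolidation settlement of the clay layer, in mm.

S_c ≈ 68.1 mm

Mid-depth of clay below the ground surface: z = 2.1 + 6.8/2 = 5.5 m.
Total vertical stress at mid-clay: σ_v = 18.4×2.1 + 16×3.4 = 93.04 kPa.
Pore pressure: u = 9.81×(5.5 − 0) = 53.955 kPa.
Initial effective stress: σ'_0 = σ_v − u = 93.04 − 53.955 = 39.085 kPa.
Stress increase at mid-clay by the 2:1 spreading method:
Δσ = qBL/((B+z)(L+z)) = 191×4.8×4.8/((4.8+5.5)(4.8+5.5)) = 41.48 kPa
Final effective stress: σ'_f = 39.085 + 41.48 = 80.565 kPa.
σ'_f = 80.565 ≤ σ'_p = 88.9 kPa, so the clay remains overconsolidated and only the recompression index applies:
S_c = C_r·H/(1+e₀)·log₁₀(σ'_f/σ'_0) = 0.051×6.8/1.6×log₁₀(80.565/39.085)
    = 0.21675 × 0.31414 = 0.06809 m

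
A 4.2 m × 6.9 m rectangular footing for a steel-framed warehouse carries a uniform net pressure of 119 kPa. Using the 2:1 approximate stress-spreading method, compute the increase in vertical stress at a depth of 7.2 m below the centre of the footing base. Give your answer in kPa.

Δσ_z ≈ 21.5 kPa

By the 2:1 method the load spreads at 1 horizontal : 2 vertical, so at depth z the loaded area has grown by z in each plan dimension:
Δσ = qBL/((B+z)(L+z)) = 119×4.2×6.9/((4.2+7.2)(6.9+7.2)) = 21.455 kPa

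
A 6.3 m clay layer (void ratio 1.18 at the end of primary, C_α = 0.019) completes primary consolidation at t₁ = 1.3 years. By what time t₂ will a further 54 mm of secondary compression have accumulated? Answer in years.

S_s = C_α·H/(1+e_p)·log₁₀(t₂/t₁) ⇒ log₁₀(t₂/t₁) = S_s·(1+e_p)/(C_α·H).
log₁₀(t₂/t₁) = 0.054 × (1+1.18) / (0.019×6.3) = 0.9835
t₂ = t₁ × 10^0.9835 = 1.3 × 9.626 = 12.51 years

t₂ ≈ 12.5 years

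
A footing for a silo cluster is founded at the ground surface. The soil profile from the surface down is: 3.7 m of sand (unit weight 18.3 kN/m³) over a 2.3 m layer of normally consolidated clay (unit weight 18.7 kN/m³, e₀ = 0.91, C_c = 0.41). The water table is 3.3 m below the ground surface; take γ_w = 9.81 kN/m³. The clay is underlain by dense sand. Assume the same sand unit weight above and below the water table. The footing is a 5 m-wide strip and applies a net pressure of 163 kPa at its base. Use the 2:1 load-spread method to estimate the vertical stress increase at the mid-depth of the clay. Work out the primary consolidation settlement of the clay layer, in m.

Mid-depth of clay below the ground surface: z = 3.7 + 2.3/2 = 4.85 m.
Total vertical stress at mid-clay: σ_v = 18.3×3.7 + 18.7×1.15 = 89.215 kPa.
Pore pressure: u = 9.81×(4.85 − 3.3) = 15.206 kPa.
Initial effective stress: σ'_0 = σ_v − u = 89.215 − 15.206 = 74.009 kPa.
Stress increase at mid-clay by the 2:1 spreading method:
Δσ = qB/(B+z) = 163×5/(5+4.85) = 82.741 kPa
Final effective stress: σ'_f = σ'_0 + Δσ = 74.009 + 82.741 = 156.75 kPa.
Normally consolidated clay, so the full stress increment lies on the virgin compression line:
S_c = C_c·H/(1+e₀)·log₁₀(σ'_f/σ'_0) = 0.41×2.3/(1+0.91)×log₁₀(156.75/74.009)
    = 0.49372 × 0.32592 = 0.1609 m

S_c ≈ 0.161 m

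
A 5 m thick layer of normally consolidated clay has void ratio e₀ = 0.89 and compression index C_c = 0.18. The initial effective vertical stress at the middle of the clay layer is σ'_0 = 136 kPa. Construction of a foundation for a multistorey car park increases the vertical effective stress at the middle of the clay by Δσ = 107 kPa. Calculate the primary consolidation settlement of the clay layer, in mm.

S_c ≈ 120 mm

Final effective stress: σ'_f = σ'_0 + Δσ = 136 + 107 = 243 kPa.
Normally consolidated clay, so the full stress increment lies on the virgin compression line:
S_c = C_c·H/(1+e₀)·log₁₀(σ'_f/σ'_0) = 0.18×5/(1+0.89)×log₁₀(243/136)
    = 0.47619 × 0.25207 = 0.12 m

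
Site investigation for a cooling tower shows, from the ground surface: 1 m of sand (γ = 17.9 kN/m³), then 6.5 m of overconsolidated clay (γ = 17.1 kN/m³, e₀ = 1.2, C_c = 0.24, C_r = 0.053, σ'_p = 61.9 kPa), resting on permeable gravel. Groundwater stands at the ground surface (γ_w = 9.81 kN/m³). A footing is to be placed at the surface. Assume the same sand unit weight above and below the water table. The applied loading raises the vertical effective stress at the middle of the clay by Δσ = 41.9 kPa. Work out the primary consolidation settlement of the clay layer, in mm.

Mid-depth of clay below the ground surface: z = 1 + 6.5/2 = 4.25 m.
Total vertical stress at mid-clay: σ_v = 17.9×1 + 17.1×3.25 = 73.475 kPa.
Pore pressure: u = 9.81×(4.25 − 0) = 41.693 kPa.
Initial effective stress: σ'_0 = σ_v − u = 73.475 − 41.693 = 31.782 kPa.
Final effective stress: σ'_f = 31.782 + 41.9 = 73.682 kPa.
σ'_f = 73.682 > σ'_p = 61.9 kPa, so the stress path crosses the preconsolidation pressure — recompression up to σ'_p, then virgin compression beyond:
S_c = H/(1+e₀)·[C_r·log₁₀(σ'_p/σ'_0) + C_c·log₁₀(σ'_f/σ'_p)]
    = 6.5/2.2 × [0.053×log₁₀(61.9/31.782) + 0.24×log₁₀(73.682/61.9)]
    = 2.9545 × [0.015344 + 0.018161] = 0.09899 m

S_c ≈ 99 mm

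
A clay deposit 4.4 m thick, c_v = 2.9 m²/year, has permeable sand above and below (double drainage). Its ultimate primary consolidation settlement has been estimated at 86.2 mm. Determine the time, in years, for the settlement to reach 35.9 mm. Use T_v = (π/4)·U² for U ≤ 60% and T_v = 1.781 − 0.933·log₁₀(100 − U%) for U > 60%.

t ≈ 0.227 years

Drainage path length: H_d = H/2 = 2.2 m (double drainage).
U = S(t)/S_ult = 35.9/86.2 = 0.4165.
U ≤ 60%: T_v = (π/4)·U² = (π/4)×0.41647² = 0.13623.
t = T_v·H_d²/c_v = 0.13623×2.2²/2.9 = 0.2274 years.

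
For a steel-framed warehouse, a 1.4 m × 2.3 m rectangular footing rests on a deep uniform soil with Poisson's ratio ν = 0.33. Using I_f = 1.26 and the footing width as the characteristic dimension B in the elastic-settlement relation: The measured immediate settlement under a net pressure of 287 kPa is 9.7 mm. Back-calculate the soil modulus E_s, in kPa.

S_e = q·B·(1−ν²)/E_s · I_f  ⇒  E_s = q·B·(1−ν²)·I_f / S_e.
E_s = 287 × 1.4 × 0.8911 × 1.26 / 0.0097 = 46510 kPa

E_s ≈ 46500 kPa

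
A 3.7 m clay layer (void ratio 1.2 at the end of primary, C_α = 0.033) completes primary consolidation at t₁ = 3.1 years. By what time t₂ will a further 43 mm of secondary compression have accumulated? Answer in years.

S_s = C_α·H/(1+e_p)·log₁₀(t₂/t₁) ⇒ log₁₀(t₂/t₁) = S_s·(1+e_p)/(C_α·H).
log₁₀(t₂/t₁) = 0.043 × (1+1.2) / (0.033×3.7) = 0.7748
t₂ = t₁ × 10^0.7748 = 3.1 × 5.954 = 18.46 years

t₂ ≈ 18.5 years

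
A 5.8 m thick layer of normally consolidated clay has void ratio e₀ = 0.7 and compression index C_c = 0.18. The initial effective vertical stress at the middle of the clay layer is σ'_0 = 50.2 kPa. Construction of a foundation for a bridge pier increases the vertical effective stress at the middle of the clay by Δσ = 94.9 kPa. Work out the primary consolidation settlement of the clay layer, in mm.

Final effective stress: σ'_f = σ'_0 + Δσ = 50.2 + 94.9 = 145.1 kPa.
Normally consolidated clay, so the full stress increment lies on the virgin compression line:
S_c = C_c·H/(1+e₀)·log₁₀(σ'_f/σ'_0) = 0.18×5.8/(1+0.7)×log₁₀(145.1/50.2)
    = 0.61412 × 0.46096 = 0.2831 m

S_c ≈ 283 mm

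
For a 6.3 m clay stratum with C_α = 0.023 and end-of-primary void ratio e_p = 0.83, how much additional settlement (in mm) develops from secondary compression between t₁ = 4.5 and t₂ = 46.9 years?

S_s ≈ 80.6 mm

Secondary compression: S_s = C_α·H/(1+e_p)·log₁₀(t₂/t₁)
S_s = 0.023×6.3/(1+0.83)×log₁₀(46.9/4.5)
    = 0.07918 × 1.018 = 0.0806 m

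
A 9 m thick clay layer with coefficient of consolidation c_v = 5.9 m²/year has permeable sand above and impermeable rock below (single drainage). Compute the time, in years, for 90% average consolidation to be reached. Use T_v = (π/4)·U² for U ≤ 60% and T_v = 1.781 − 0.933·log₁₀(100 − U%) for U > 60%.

Drainage path length: H_d = H = 9 m (single drainage).
U > 60%: T_v = 1.781 − 0.933·log₁₀(100 − 90) = 0.848.
t = T_v·H_d²/c_v = 0.848×9²/5.9 = 11.64 years.

t ≈ 11.6 years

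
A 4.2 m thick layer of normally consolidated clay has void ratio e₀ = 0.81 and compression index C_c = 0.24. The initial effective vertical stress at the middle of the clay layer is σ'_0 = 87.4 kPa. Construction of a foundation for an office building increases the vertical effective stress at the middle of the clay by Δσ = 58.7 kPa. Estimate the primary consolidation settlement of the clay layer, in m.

S_c ≈ 0.124 m

Final effective stress: σ'_f = σ'_0 + Δσ = 87.4 + 58.7 = 146.1 kPa.
Normally consolidated clay, so the full stress increment lies on the virgin compression line:
S_c = C_c·H/(1+e₀)·log₁₀(σ'_f/σ'_0) = 0.24×4.2/(1+0.81)×log₁₀(146.1/87.4)
    = 0.55691 × 0.22314 = 0.1243 m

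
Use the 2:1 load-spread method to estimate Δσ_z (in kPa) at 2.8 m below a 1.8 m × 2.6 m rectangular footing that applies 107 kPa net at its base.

Δσ_z ≈ 20.2 kPa

By the 2:1 method the load spreads at 1 horizontal : 2 vertical, so at depth z the loaded area has grown by z in each plan dimension:
Δσ = qBL/((B+z)(L+z)) = 107×1.8×2.6/((1.8+2.8)(2.6+2.8)) = 20.159 kPa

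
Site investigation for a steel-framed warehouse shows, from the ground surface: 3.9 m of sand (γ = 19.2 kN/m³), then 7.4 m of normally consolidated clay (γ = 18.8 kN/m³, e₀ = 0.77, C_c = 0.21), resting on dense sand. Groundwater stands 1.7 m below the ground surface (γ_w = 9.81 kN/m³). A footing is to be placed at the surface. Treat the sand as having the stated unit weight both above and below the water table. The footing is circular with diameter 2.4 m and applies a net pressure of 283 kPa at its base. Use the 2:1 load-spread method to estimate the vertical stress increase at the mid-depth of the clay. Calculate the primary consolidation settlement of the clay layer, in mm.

Mid-depth of clay below the ground surface: z = 3.9 + 7.4/2 = 7.6 m.
Total vertical stress at mid-clay: σ_v = 19.2×3.9 + 18.8×3.7 = 144.44 kPa.
Pore pressure: u = 9.81×(7.6 − 1.7) = 57.879 kPa.
Initial effective stress: σ'_0 = σ_v − u = 144.44 − 57.879 = 86.561 kPa.
Stress increase at mid-clay by the 2:1 spreading method:
Δσ ≈ qD²/(D+z)² = 283×2.4²/(2.4+7.6)² = 16.301 kPa
Final effective stress: σ'_f = σ'_0 + Δσ = 86.561 + 16.301 = 102.86 kPa.
Normally consolidated clay, so the full stress increment lies on the virgin compression line:
S_c = C_c·H/(1+e₀)·log₁₀(σ'_f/σ'_0) = 0.21×7.4/(1+0.77)×log₁₀(102.86/86.561)
    = 0.87797 × 0.074924 = 0.06578 m

S_c ≈ 65.8 mm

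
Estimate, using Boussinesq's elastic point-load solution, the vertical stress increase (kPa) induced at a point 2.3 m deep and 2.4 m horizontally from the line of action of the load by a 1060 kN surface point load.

Boussinesq vertical stress below a point load on an elastic half-space:
Δσ_z = 3P/(2πz²) · [1 + (r/z)²]^(−5/2)
r/z = 2.4/2.3 = 1.0435; [1+(r/z)²]^(−5/2) = 0.15857.
Δσ_z = 3×1060/(2π×2.3²) × 0.15857 = 95.673 × 0.15857 = 15.17 kPa

Δσ_z ≈ 15.2 kPa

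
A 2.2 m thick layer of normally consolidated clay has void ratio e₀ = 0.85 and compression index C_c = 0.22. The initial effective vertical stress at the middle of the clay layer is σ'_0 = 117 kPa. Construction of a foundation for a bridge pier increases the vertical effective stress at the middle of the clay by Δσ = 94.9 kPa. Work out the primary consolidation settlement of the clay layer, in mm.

S_c ≈ 67.5 mm

Final effective stress: σ'_f = σ'_0 + Δσ = 117 + 94.9 = 211.9 kPa.
Normally consolidated clay, so the full stress increment lies on the virgin compression line:
S_c = C_c·H/(1+e₀)·log₁₀(σ'_f/σ'_0) = 0.22×2.2/(1+0.85)×log₁₀(211.9/117)
    = 0.26162 × 0.25795 = 0.06748 m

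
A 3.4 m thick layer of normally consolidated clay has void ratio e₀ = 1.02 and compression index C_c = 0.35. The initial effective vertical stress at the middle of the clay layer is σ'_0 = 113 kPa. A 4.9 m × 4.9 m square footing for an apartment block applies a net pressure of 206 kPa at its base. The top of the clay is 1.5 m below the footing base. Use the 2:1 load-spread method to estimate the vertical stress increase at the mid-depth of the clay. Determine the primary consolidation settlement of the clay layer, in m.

S_c ≈ 0.131 m

Mid-depth of clay below the footing base: z = 1.5 + 3.4/2 = 3.2 m.
Stress increase at mid-clay by the 2:1 spreading method:
Δσ = qBL/((B+z)(L+z)) = 206×4.9×4.9/((4.9+3.2)(4.9+3.2)) = 75.386 kPa
Final effective stress: σ'_f = σ'_0 + Δσ = 113 + 75.386 = 188.39 kPa.
Normally consolidated clay, so the full stress increment lies on the virgin compression line:
S_c = C_c·H/(1+e₀)·log₁₀(σ'_f/σ'_0) = 0.35×3.4/(1+1.02)×log₁₀(188.39/113)
    = 0.58911 × 0.22198 = 0.1308 m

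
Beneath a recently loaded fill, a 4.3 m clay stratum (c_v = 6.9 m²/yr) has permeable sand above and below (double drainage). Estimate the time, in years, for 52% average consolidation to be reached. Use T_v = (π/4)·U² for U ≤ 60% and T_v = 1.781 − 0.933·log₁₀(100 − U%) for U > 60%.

Drainage path length: H_d = H/2 = 2.15 m (double drainage).
U ≤ 60%: T_v = (π/4)·U² = (π/4)×0.52² = 0.21237.
t = T_v·H_d²/c_v = 0.21237×2.15²/6.9 = 0.1423 years.

t ≈ 0.142 years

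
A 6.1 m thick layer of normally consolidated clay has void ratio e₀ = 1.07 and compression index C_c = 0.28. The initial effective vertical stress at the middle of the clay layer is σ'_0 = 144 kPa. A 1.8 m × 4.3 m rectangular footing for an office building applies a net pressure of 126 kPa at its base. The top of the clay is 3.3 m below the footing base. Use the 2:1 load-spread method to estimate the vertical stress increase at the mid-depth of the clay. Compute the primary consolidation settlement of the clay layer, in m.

Mid-depth of clay below the footing base: z = 3.3 + 6.1/2 = 6.35 m.
Stress increase at mid-clay by the 2:1 spreading method:
Δσ = qBL/((B+z)(L+z)) = 126×1.8×4.3/((1.8+6.35)(4.3+6.35)) = 11.236 kPa
Final effective stress: σ'_f = σ'_0 + Δσ = 144 + 11.236 = 155.24 kPa.
Normally consolidated clay, so the full stress increment lies on the virgin compression line:
S_c = C_c·H/(1+e₀)·log₁₀(σ'_f/σ'_0) = 0.28×6.1/(1+1.07)×log₁₀(155.24/144)
    = 0.82512 × 0.032641 = 0.02693 m

S_c ≈ 0.0269 m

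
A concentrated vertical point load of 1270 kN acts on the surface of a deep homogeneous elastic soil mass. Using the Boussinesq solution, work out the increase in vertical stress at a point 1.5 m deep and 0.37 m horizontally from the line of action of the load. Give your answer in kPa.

Boussinesq vertical stress below a point load on an elastic half-space:
Δσ_z = 3P/(2πz²) · [1 + (r/z)²]^(−5/2)
r/z = 0.37/1.5 = 0.24667; [1+(r/z)²]^(−5/2) = 0.86272.
Δσ_z = 3×1270/(2π×1.5²) × 0.86272 = 269.5 × 0.86272 = 232.5 kPa

Δσ_z ≈ 233 kPa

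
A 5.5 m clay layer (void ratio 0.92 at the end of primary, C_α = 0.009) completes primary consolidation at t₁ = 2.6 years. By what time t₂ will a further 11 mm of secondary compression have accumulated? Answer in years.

S_s = C_α·H/(1+e_p)·log₁₀(t₂/t₁) ⇒ log₁₀(t₂/t₁) = S_s·(1+e_p)/(C_α·H).
log₁₀(t₂/t₁) = 0.011 × (1+0.92) / (0.009×5.5) = 0.4267
t₂ = t₁ × 10^0.4267 = 2.6 × 2.671 = 6.944 years

t₂ ≈ 6.94 years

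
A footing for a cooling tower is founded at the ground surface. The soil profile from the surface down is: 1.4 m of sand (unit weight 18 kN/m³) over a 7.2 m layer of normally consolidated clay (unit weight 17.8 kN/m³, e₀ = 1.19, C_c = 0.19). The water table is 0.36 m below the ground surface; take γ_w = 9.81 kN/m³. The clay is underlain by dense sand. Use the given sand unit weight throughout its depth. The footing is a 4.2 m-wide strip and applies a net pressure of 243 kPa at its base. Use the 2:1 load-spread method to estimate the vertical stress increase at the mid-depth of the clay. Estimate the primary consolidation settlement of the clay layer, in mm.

Mid-depth of clay below the ground surface: z = 1.4 + 7.2/2 = 5 m.
Total vertical stress at mid-clay: σ_v = 18×1.4 + 17.8×3.6 = 89.28 kPa.
Pore pressure: u = 9.81×(5 − 0.36) = 45.518 kPa.
Initial effective stress: σ'_0 = σ_v − u = 89.28 − 45.518 = 43.762 kPa.
Stress increase at mid-clay by the 2:1 spreading method:
Δσ = qB/(B+z) = 243×4.2/(4.2+5) = 110.93 kPa
Final effective stress: σ'_f = σ'_0 + Δσ = 43.762 + 110.93 = 154.69 kPa.
Normally consolidated clay, so the full stress increment lies on the virgin compression line:
S_c = C_c·H/(1+e₀)·log₁₀(σ'_f/σ'_0) = 0.19×7.2/(1+1.19)×log₁₀(154.69/43.762)
    = 0.62466 × 0.54837 = 0.3425 m

S_c ≈ 343 mm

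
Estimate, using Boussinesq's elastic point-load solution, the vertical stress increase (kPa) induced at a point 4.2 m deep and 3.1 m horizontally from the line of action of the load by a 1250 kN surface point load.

Boussinesq vertical stress below a point load on an elastic half-space:
Δσ_z = 3P/(2πz²) · [1 + (r/z)²]^(−5/2)
r/z = 3.1/4.2 = 0.7381; [1+(r/z)²]^(−5/2) = 0.33716.
Δσ_z = 3×1250/(2π×4.2²) × 0.33716 = 33.834 × 0.33716 = 11.41 kPa

Δσ_z ≈ 11.4 kPa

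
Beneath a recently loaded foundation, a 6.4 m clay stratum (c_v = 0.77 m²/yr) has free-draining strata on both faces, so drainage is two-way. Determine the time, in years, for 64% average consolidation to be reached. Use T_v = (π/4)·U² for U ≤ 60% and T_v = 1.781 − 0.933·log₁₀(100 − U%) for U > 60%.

t ≈ 4.37 years

Drainage path length: H_d = H/2 = 3.2 m (double drainage).
U > 60%: T_v = 1.781 − 0.933·log₁₀(100 − 64) = 0.32897.
t = T_v·H_d²/c_v = 0.32897×3.2²/0.77 = 4.375 years.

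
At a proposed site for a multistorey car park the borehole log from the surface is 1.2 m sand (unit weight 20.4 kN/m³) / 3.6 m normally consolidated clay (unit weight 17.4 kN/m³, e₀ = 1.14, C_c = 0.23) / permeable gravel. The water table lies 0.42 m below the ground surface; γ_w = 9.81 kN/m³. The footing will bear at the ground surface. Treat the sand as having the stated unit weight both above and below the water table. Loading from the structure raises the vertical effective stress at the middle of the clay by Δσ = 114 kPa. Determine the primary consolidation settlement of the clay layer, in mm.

Mid-depth of clay below the ground surface: z = 1.2 + 3.6/2 = 3 m.
Total vertical stress at mid-clay: σ_v = 20.4×1.2 + 17.4×1.8 = 55.8 kPa.
Pore pressure: u = 9.81×(3 − 0.42) = 25.31 kPa.
Initial effective stress: σ'_0 = σ_v − u = 55.8 − 25.31 = 30.49 kPa.
Final effective stress: σ'_f = σ'_0 + Δσ = 30.49 + 114 = 144.49 kPa.
Normally consolidated clay, so the full stress increment lies on the virgin compression line:
S_c = C_c·H/(1+e₀)·log₁₀(σ'_f/σ'_0) = 0.23×3.6/(1+1.14)×log₁₀(144.49/30.49)
    = 0.38692 × 0.67568 = 0.2614 m

S_c ≈ 261 mm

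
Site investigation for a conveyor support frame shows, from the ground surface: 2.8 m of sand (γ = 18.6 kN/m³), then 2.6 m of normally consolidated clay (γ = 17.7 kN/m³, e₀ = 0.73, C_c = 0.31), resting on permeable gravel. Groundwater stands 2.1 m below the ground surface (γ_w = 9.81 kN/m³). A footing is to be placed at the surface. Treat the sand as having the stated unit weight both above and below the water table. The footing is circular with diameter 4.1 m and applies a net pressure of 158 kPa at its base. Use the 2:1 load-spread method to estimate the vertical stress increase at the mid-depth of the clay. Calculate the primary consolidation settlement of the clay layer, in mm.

Mid-depth of clay below the ground surface: z = 2.8 + 2.6/2 = 4.1 m.
Total vertical stress at mid-clay: σ_v = 18.6×2.8 + 17.7×1.3 = 75.09 kPa.
Pore pressure: u = 9.81×(4.1 − 2.1) = 19.62 kPa.
Initial effective stress: σ'_0 = σ_v − u = 75.09 − 19.62 = 55.47 kPa.
Stress increase at mid-clay by the 2:1 spreading method:
Δσ ≈ qD²/(D+z)² = 158×4.1²/(4.1+4.1)² = 39.5 kPa
Final effective stress: σ'_f = σ'_0 + Δσ = 55.47 + 39.5 = 94.97 kPa.
Normally consolidated clay, so the full stress increment lies on the virgin compression line:
S_c = C_c·H/(1+e₀)·log₁₀(σ'_f/σ'_0) = 0.31×2.6/(1+0.73)×log₁₀(94.97/55.47)
    = 0.4659 × 0.23353 = 0.1088 m

S_c ≈ 109 mm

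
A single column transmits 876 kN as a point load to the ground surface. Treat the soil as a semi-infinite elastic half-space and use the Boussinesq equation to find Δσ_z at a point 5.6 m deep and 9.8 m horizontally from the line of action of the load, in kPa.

Boussinesq vertical stress below a point load on an elastic half-space:
Δσ_z = 3P/(2πz²) · [1 + (r/z)²]^(−5/2)
r/z = 9.8/5.6 = 1.75; [1+(r/z)²]^(−5/2) = 0.030062.
Δσ_z = 3×876/(2π×5.6²) × 0.030062 = 13.337 × 0.030062 = 0.4009 kPa

Δσ_z ≈ 0.401 kPa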